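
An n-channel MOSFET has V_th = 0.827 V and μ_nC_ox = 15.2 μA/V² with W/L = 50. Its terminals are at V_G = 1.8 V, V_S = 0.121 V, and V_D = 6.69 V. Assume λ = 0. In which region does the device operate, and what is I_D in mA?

Saturation; I_D = 0.276 mA

V_GS = V_G − V_S = 1.8 − 0.121 = 1.68 V; V_DS = V_D − V_S = 6.69 − 0.121 = 6.57 V.
k_n = μ_nC_ox · (W/L) = 0.76 mA/V².
V_ov = V_GS − V_th = 1.68 − 0.827 = 0.852 V.
Since V_DS = 6.57 V ≥ V_ov = 0.852 V, the device is in saturation.
I_D = ½ k_n V_ov² = 0.5 × 0.76 × 0.852² = 0.276 mA.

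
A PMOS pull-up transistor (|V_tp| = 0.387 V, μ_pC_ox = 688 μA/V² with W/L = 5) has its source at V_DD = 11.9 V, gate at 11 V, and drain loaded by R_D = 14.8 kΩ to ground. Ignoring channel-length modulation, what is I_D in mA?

V_SG = V_DD − V_G = 11.9 − 11 = 0.9 V, so V_ov = 0.9 − 0.387 = 0.513 V.
k_p = μ_pC_ox · (W/L) = 3.44 mA/V².
Assume saturation: I_D = ½ k_p V_ov² = 0.5 × 3.44 × 0.513² = 0.453 mA, giving V_SD = V_DD − I_D R_D = 11.9 − 0.453 × 14.8 = 5.2 V.
V_SD = 5.2 V ≥ V_ov = 0.513 V, confirming saturation.

I_D = 0.453 mA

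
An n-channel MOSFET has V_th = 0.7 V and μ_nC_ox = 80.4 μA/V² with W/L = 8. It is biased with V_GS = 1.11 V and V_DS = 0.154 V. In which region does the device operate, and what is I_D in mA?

Triode; I_D = 0.0330 mA

k_n = μ_nC_ox · (W/L) = 0.6432 mA/V².
V_ov = V_GS − V_th = 1.11 − 0.7 = 0.41 V.
Since V_DS = 0.154 V < V_ov = 0.41 V, the device is in the triode region.
I_D = k_n [V_ov · V_DS − ½ V_DS²] = 0.6432 × [0.41 × 0.154 − 0.5 × 0.154²] = 0.033 mA.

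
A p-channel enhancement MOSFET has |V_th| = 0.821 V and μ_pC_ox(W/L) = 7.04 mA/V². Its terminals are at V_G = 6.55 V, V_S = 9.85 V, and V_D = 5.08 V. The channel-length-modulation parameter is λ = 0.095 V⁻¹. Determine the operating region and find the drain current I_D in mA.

V_SG = V_S − V_G = 9.85 − 6.55 = 3.3 V; V_SD = V_S − V_D = 9.85 − 5.08 = 4.77 V.
V_ov = V_SG − |V_th| = 3.3 − 0.821 = 2.48 V.
Since V_SD = 4.77 V ≥ V_ov = 2.48 V, the device is in saturation.
I_D = ½ k_p V_ov² (1 + λ V_SD) = 0.5 × 7.04 × 2.48² × (1 + 0.095 × 4.77) = 31.4 mA.

Saturation; I_D = 31.4 mA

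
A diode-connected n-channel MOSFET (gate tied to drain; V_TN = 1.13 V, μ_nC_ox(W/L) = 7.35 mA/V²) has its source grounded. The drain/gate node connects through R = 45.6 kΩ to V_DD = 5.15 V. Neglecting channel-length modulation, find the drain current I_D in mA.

With gate tied to drain, V_GS = V_DS ≥ V_GS − V_TN, so the device is in saturation.
KCL at the drain: ½ k_n (V_GS − V_TN)² = (V_DD − V_GS)/R.
Let x = V_GS − 1.13. Then 168 x² + x − 4.02 = 0, giving x = 0.152 V (positive root), so V_GS = 1.28 V.
I_D = (V_DD − V_GS)/R = (5.15 − 1.28) / 45.6 = 0.0848 mA.

I_D = 0.0848 mA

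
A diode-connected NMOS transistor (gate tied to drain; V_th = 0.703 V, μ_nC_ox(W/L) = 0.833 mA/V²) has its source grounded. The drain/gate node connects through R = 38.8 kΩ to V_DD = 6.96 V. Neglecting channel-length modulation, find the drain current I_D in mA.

With gate tied to drain, V_GS = V_DS ≥ V_GS − V_th, so the device is in saturation.
KCL at the drain: ½ k_n (V_GS − V_th)² = (V_DD − V_GS)/R.
Let x = V_GS − 0.703. Then 16.2 x² + x − 6.257 = 0, giving x = 0.592 V (positive root), so V_GS = 1.3 V.
I_D = (V_DD − V_GS)/R = (6.96 − 1.3) / 38.8 = 0.146 mA.

I_D = 0.146 mA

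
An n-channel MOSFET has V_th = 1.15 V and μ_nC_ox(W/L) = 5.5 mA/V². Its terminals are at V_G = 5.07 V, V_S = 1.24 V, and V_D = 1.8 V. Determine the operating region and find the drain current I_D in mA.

V_GS = V_G − V_S = 5.07 − 1.24 = 3.83 V; V_DS = V_D − V_S = 1.8 − 1.24 = 0.56 V.
V_ov = V_GS − V_th = 3.83 − 1.15 = 2.68 V.
Since V_DS = 0.56 V < V_ov = 2.68 V, the device is in the triode region.
I_D = k_n [V_ov · V_DS − ½ V_DS²] = 5.5 × [2.68 × 0.56 − 0.5 × 0.56²] = 7.39 mA.

Triode; I_D = 7.39 mA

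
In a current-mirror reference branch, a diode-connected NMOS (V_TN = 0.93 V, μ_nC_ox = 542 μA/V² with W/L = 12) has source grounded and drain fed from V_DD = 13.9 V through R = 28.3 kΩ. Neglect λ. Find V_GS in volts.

With gate tied to drain, V_GS = V_DS ≥ V_GS − V_TN, so the device is in saturation.
k_n = μ_nC_ox · (W/L) = 6.504 mA/V².
KCL at the drain: ½ k_n (V_GS − V_TN)² = (V_DD − V_GS)/R.
Let x = V_GS − 0.93. Then 92 x² + x − 12.97 = 0, giving x = 0.37 V (positive root), so V_GS = 1.3 V.
I_D = (V_DD − V_GS)/R = (13.9 − 1.3) / 28.3 = 0.445 mA.

V_GS = 1.30 V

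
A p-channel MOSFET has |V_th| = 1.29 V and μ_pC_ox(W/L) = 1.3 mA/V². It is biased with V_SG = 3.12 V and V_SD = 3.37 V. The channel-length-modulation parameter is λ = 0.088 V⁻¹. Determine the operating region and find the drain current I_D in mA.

Saturation; I_D = 2.82 mA

V_ov = V_SG − |V_th| = 3.12 − 1.29 = 1.83 V.
Since V_SD = 3.37 V ≥ V_ov = 1.83 V, the device is in saturation.
I_D = ½ k_p V_ov² (1 + λ V_SD) = 0.5 × 1.3 × 1.83² × (1 + 0.088 × 3.37) = 2.82 mA.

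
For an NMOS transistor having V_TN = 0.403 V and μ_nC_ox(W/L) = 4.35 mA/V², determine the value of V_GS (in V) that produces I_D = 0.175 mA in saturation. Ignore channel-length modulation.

V_GS = 0.687 V

In saturation I_D = ½ k_n (V_GS − V_TN)², so V_GS − V_TN = √(2 I_D / k_n) = √(2 × 0.175 / 4.35) = 0.284 V.
V_GS = 0.403 + 0.284 = 0.687 V.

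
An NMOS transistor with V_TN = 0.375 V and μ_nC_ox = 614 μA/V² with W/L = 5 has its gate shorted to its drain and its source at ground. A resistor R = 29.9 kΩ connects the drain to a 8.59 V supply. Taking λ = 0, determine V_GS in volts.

With gate tied to drain, V_GS = V_DS ≥ V_GS − V_TN, so the device is in saturation.
k_n = μ_nC_ox · (W/L) = 3.07 mA/V².
KCL at the drain: ½ k_n (V_GS − V_TN)² = (V_DD − V_GS)/R.
Let x = V_GS − 0.375. Then 45.9 x² + x − 8.215 = 0, giving x = 0.412 V (positive root), so V_GS = 0.787 V.
I_D = (V_DD − V_GS)/R = (8.59 − 0.787) / 29.9 = 0.261 mA.

V_GS = 0.787 V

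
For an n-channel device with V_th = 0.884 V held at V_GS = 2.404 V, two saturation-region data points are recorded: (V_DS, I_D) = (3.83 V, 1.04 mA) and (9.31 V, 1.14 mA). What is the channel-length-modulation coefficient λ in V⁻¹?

With V_GS fixed, I_D ∝ (1 + λ V_DS) in saturation, so I_D2/I_D1 = (1 + λ V_DS2)/(1 + λ V_DS1).
1.14/1.04 = 1.096 = (1 + 9.31 λ)/(1 + 3.83 λ).
Solving: λ (I_D1 V_DS2 − I_D2 V_DS1) = I_D2 − I_D1, so λ = (1.14 − 1.04) / (1.04 × 9.31 − 1.14 × 3.83) = 0.1 / 5.32 = 0.0188 V⁻¹.

λ = 0.0188 V⁻¹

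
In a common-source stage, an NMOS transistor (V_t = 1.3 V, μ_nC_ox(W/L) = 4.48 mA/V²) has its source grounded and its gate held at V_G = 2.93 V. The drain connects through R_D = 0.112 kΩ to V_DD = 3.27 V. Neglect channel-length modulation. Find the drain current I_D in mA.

V_GS = V_G = 2.93 V, so V_ov = 2.93 − 1.3 = 1.63 V.
Assume saturation: I_D = ½ k_n V_ov² = 0.5 × 4.48 × 1.63² = 5.95 mA, giving V_DS = V_DD − I_D R_D = 3.27 − 5.95 × 0.112 = 2.6 V.
V_DS = 2.6 V ≥ V_ov = 1.63 V, confirming saturation.

I_D = 5.95 mA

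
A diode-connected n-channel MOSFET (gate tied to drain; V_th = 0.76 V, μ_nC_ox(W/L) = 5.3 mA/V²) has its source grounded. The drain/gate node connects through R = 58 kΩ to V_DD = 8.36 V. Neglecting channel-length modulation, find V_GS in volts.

V_GS = 0.979 V

With gate tied to drain, V_GS = V_DS ≥ V_GS − V_th, so the device is in saturation.
KCL at the drain: ½ k_n (V_GS − V_th)² = (V_DD − V_GS)/R.
Let x = V_GS − 0.76. Then 154 x² + x − 7.6 = 0, giving x = 0.219 V (positive root), so V_GS = 0.979 V.
I_D = (V_DD − V_GS)/R = (8.36 − 0.979) / 58 = 0.127 mA.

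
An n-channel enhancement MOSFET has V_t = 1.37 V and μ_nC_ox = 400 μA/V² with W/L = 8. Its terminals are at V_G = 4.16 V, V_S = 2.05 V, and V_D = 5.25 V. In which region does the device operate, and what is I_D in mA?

V_GS = V_G − V_S = 4.16 − 2.05 = 2.11 V; V_DS = V_D − V_S = 5.25 − 2.05 = 3.2 V.
k_n = μ_nC_ox · (W/L) = 3.2 mA/V².
V_ov = V_GS − V_t = 2.11 − 1.37 = 0.74 V.
Since V_DS = 3.2 V ≥ V_ov = 0.74 V, the device is in saturation.
I_D = ½ k_n V_ov² = 0.5 × 3.2 × 0.74² = 0.876 mA.

Saturation; I_D = 0.876 mA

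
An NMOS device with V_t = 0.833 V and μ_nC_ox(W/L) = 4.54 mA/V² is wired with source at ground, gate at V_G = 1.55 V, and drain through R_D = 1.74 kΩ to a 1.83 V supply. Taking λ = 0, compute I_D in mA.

V_GS = V_G = 1.55 V, so V_ov = 1.55 − 0.833 = 0.717 V.
Assume saturation: I_D = ½ k_n V_ov² = 0.5 × 4.54 × 0.717² = 1.17 mA, giving V_DS = V_DD − I_D R_D = 1.83 − 1.17 × 1.74 = -0.201 V.
But -0.201 V < V_ov = 0.717 V, so the device is actually in triode.
In triode I_D = k_n[V_ov V_DS − ½ V_DS²] and I_D = (V_DD − V_DS)/R_D. Equating: 3.95 V_DS² − 6.664 V_DS + 1.83 = 0, giving V_DS = 0.345 V (the root below V_ov).
I_D = (1.83 − 0.345) / 1.74 = 0.853 mA.

I_D = 0.853 mA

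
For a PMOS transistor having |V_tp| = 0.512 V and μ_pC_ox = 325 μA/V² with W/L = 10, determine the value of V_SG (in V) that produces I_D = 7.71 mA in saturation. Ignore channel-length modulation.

V_SG = 2.69 V

k_p = μ_pC_ox · (W/L) = 3.25 mA/V².
In saturation I_D = ½ k_p (V_SG − |V_tp|)², so V_SG − |V_tp| = √(2 I_D / k_p) = √(2 × 7.71 / 3.25) = 2.18 V.
V_SG = 0.512 + 2.18 = 2.69 V.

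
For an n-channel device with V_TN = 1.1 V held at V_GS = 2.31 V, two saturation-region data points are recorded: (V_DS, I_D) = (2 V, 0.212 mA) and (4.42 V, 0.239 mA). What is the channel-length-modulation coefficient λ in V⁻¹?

With V_GS fixed, I_D ∝ (1 + λ V_DS) in saturation, so I_D2/I_D1 = (1 + λ V_DS2)/(1 + λ V_DS1).
0.239/0.212 = 1.127 = (1 + 4.42 λ)/(1 + 2 λ).
Solving: λ (I_D1 V_DS2 − I_D2 V_DS1) = I_D2 − I_D1, so λ = (0.239 − 0.212) / (0.212 × 4.42 − 0.239 × 2) = 0.027 / 0.459 = 0.0588 V⁻¹.

λ = 0.0588 V⁻¹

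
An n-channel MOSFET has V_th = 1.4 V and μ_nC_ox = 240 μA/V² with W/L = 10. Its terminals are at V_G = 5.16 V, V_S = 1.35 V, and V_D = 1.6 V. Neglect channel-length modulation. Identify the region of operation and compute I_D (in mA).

V_GS = V_G − V_S = 5.16 − 1.35 = 3.81 V; V_DS = V_D − V_S = 1.6 − 1.35 = 0.25 V.
k_n = μ_nC_ox · (W/L) = 2.4 mA/V².
V_ov = V_GS − V_th = 3.81 − 1.4 = 2.41 V.
Since V_DS = 0.25 V < V_ov = 2.41 V, the device is in the triode region.
I_D = k_n [V_ov · V_DS − ½ V_DS²] = 2.4 × [2.41 × 0.25 − 0.5 × 0.25²] = 1.37 mA.

Triode; I_D = 1.37 mA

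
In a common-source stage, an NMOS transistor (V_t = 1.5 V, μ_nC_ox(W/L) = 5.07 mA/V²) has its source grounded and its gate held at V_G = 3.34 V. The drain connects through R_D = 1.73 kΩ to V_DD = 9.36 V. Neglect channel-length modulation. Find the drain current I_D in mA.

I_D = 5.03 mA

V_GS = V_G = 3.34 V, so V_ov = 3.34 − 1.5 = 1.84 V.
Assume saturation: I_D = ½ k_n V_ov² = 0.5 × 5.07 × 1.84² = 8.58 mA, giving V_DS = V_DD − I_D R_D = 9.36 − 8.58 × 1.73 = -5.49 V.
But -5.49 V < V_ov = 1.84 V, so the device is actually in triode.
In triode I_D = k_n[V_ov V_DS − ½ V_DS²] and I_D = (V_DD − V_DS)/R_D. Equating: 4.39 V_DS² − 17.14 V_DS + 9.36 = 0, giving V_DS = 0.656 V (the root below V_ov).
I_D = (9.36 − 0.656) / 1.73 = 5.03 mA.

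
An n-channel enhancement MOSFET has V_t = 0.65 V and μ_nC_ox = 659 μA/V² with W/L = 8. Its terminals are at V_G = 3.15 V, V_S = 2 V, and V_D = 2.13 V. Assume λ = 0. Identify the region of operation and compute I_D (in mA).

Triode; I_D = 0.298 mA

V_GS = V_G − V_S = 3.15 − 2 = 1.15 V; V_DS = V_D − V_S = 2.13 − 2 = 0.13 V.
k_n = μ_nC_ox · (W/L) = 5.272 mA/V².
V_ov = V_GS − V_t = 1.15 − 0.65 = 0.5 V.
Since V_DS = 0.13 V < V_ov = 0.5 V, the device is in the triode region.
I_D = k_n [V_ov · V_DS − ½ V_DS²] = 5.272 × [0.5 × 0.13 − 0.5 × 0.13²] = 0.298 mA.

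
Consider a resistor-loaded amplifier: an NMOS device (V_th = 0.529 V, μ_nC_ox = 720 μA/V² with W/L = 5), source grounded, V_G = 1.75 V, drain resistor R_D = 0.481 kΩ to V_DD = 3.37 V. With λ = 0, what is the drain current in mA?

V_GS = V_G = 1.75 V, so V_ov = 1.75 − 0.529 = 1.22 V.
k_n = μ_nC_ox · (W/L) = 3.6 mA/V².
Assume saturation: I_D = ½ k_n V_ov² = 0.5 × 3.6 × 1.22² = 2.68 mA, giving V_DS = V_DD − I_D R_D = 3.37 − 2.68 × 0.481 = 2.08 V.
V_DS = 2.08 V ≥ V_ov = 1.22 V, confirming saturation.

I_D = 2.68 mA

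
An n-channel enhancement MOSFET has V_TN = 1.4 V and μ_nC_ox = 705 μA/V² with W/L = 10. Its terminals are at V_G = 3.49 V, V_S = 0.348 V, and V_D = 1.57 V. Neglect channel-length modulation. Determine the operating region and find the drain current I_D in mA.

Triode; I_D = 9.74 mA

V_GS = V_G − V_S = 3.49 − 0.348 = 3.14 V; V_DS = V_D − V_S = 1.57 − 0.348 = 1.22 V.
k_n = μ_nC_ox · (W/L) = 7.05 mA/V².
V_ov = V_GS − V_TN = 3.14 − 1.4 = 1.74 V.
Since V_DS = 1.22 V < V_ov = 1.74 V, the device is in the triode region.
I_D = k_n [V_ov · V_DS − ½ V_DS²] = 7.05 × [1.74 × 1.22 − 0.5 × 1.22²] = 9.74 mA.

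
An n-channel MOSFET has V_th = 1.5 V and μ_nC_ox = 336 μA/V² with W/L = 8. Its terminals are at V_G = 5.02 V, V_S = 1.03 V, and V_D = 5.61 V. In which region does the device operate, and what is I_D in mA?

V_GS = V_G − V_S = 5.02 − 1.03 = 3.99 V; V_DS = V_D − V_S = 5.61 − 1.03 = 4.58 V.
k_n = μ_nC_ox · (W/L) = 2.688 mA/V².
V_ov = V_GS − V_th = 3.99 − 1.5 = 2.49 V.
Since V_DS = 4.58 V ≥ V_ov = 2.49 V, the device is in saturation.
I_D = ½ k_n V_ov² = 0.5 × 2.688 × 2.49² = 8.33 mA.

Saturation; I_D = 8.33 mA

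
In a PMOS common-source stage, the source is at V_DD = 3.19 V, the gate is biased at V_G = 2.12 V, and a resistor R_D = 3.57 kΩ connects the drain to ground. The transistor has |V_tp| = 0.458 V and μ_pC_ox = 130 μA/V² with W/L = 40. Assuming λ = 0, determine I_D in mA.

V_SG = V_DD − V_G = 3.19 − 2.12 = 1.07 V, so V_ov = 1.07 − 0.458 = 0.612 V.
k_p = μ_pC_ox · (W/L) = 5.2 mA/V².
Assume saturation: I_D = ½ k_p V_ov² = 0.5 × 5.2 × 0.612² = 0.974 mA, giving V_SD = V_DD − I_D R_D = 3.19 − 0.974 × 3.57 = -0.287 V.
But -0.287 V < V_ov = 0.612 V, so the device is actually in triode.
In triode I_D = k_p[V_ov V_SD − ½ V_SD²] and I_D = (V_DD − V_SD)/R_D. Equating: 9.28 V_SD² − 12.36 V_SD + 3.19 = 0, giving V_SD = 0.35 V (the root below V_ov).
I_D = (3.19 − 0.35) / 3.57 = 0.795 mA.

I_D = 0.795 mA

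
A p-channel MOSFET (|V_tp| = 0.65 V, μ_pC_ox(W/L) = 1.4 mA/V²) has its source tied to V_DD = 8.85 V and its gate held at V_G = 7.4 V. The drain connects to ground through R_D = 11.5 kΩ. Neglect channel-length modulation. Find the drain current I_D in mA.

I_D = 0.448 mA

V_SG = V_DD − V_G = 8.85 − 7.4 = 1.45 V, so V_ov = 1.45 − 0.65 = 0.8 V.
Assume saturation: I_D = ½ k_p V_ov² = 0.5 × 1.4 × 0.8² = 0.448 mA, giving V_SD = V_DD − I_D R_D = 8.85 − 0.448 × 11.5 = 3.7 V.
V_SD = 3.7 V ≥ V_ov = 0.8 V, confirming saturation.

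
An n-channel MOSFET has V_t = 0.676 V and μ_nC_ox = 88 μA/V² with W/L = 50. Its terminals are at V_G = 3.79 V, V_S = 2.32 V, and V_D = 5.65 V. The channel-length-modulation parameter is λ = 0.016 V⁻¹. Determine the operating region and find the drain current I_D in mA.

Saturation; I_D = 1.46 mA

V_GS = V_G − V_S = 3.79 − 2.32 = 1.47 V; V_DS = V_D − V_S = 5.65 − 2.32 = 3.33 V.
k_n = μ_nC_ox · (W/L) = 4.4 mA/V².
V_ov = V_GS − V_t = 1.47 − 0.676 = 0.794 V.
Since V_DS = 3.33 V ≥ V_ov = 0.794 V, the device is in saturation.
I_D = ½ k_n V_ov² (1 + λ V_DS) = 0.5 × 4.4 × 0.794² × (1 + 0.016 × 3.33) = 1.46 mA.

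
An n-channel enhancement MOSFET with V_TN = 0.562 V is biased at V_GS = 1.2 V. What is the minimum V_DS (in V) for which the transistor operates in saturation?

The boundary between triode and saturation is V_DS = V_GS − V_TN = V_ov.
V_ov = 1.2 − 0.562 = 0.638 V.

V_DS,sat = 0.638 V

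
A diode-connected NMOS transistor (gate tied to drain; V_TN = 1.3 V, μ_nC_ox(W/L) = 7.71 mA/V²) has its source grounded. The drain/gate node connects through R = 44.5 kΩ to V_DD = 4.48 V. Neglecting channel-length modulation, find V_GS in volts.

With gate tied to drain, V_GS = V_DS ≥ V_GS − V_TN, so the device is in saturation.
KCL at the drain: ½ k_n (V_GS − V_TN)² = (V_DD − V_GS)/R.
Let x = V_GS − 1.3. Then 172 x² + x − 3.18 = 0, giving x = 0.133 V (positive root), so V_GS = 1.43 V.
I_D = (V_DD − V_GS)/R = (4.48 − 1.43) / 44.5 = 0.0685 mA.

V_GS = 1.43 V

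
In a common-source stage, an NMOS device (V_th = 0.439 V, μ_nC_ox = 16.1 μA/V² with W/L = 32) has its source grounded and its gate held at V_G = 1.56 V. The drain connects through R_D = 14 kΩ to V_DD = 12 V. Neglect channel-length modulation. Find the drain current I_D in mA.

V_GS = V_G = 1.56 V, so V_ov = 1.56 − 0.439 = 1.12 V.
k_n = μ_nC_ox · (W/L) = 0.5152 mA/V².
Assume saturation: I_D = ½ k_n V_ov² = 0.5 × 0.5152 × 1.12² = 0.324 mA, giving V_DS = V_DD − I_D R_D = 12 − 0.324 × 14 = 7.47 V.
V_DS = 7.47 V ≥ V_ov = 1.12 V, confirming saturation.

I_D = 0.324 mA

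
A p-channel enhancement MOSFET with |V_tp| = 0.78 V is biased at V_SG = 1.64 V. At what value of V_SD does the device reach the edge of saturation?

The boundary between triode and saturation is V_SD = V_SG − |V_tp| = V_ov.
V_ov = 1.64 − 0.78 = 0.86 V.

V_SD,sat = 0.860 V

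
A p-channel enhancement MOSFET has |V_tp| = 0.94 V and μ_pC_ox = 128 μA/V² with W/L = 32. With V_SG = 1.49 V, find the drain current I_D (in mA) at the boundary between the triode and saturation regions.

I_D = 0.620 mA

At the boundary V_SD = V_ov = V_SG − |V_tp| = 1.49 − 0.94 = 0.55 V.
k_p = μ_pC_ox · (W/L) = 4.096 mA/V².
I_D = ½ k_p V_ov² = 0.5 × 4.096 × 0.55² = 0.62 mA.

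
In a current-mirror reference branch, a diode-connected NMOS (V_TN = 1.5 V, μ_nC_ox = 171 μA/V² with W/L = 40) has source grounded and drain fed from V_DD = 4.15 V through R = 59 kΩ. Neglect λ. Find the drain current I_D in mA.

With gate tied to drain, V_GS = V_DS ≥ V_GS − V_TN, so the device is in saturation.
k_n = μ_nC_ox · (W/L) = 6.84 mA/V².
KCL at the drain: ½ k_n (V_GS − V_TN)² = (V_DD − V_GS)/R.
Let x = V_GS − 1.5. Then 202 x² + x − 2.65 = 0, giving x = 0.112 V (positive root), so V_GS = 1.61 V.
I_D = (V_DD − V_GS)/R = (4.15 − 1.61) / 59 = 0.043 mA.

I_D = 0.0430 mA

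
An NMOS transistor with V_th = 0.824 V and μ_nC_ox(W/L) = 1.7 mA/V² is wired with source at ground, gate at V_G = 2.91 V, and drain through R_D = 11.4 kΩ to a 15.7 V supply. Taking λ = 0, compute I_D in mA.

I_D = 1.34 mA

V_GS = V_G = 2.91 V, so V_ov = 2.91 − 0.824 = 2.09 V.
Assume saturation: I_D = ½ k_n V_ov² = 0.5 × 1.7 × 2.09² = 3.7 mA, giving V_DS = V_DD − I_D R_D = 15.7 − 3.7 × 11.4 = -26.5 V.
But -26.5 V < V_ov = 2.09 V, so the device is actually in triode.
In triode I_D = k_n[V_ov V_DS − ½ V_DS²] and I_D = (V_DD − V_DS)/R_D. Equating: 9.69 V_DS² − 41.43 V_DS + 15.7 = 0, giving V_DS = 0.42 V (the root below V_ov).
I_D = (15.7 − 0.42) / 11.4 = 1.34 mA.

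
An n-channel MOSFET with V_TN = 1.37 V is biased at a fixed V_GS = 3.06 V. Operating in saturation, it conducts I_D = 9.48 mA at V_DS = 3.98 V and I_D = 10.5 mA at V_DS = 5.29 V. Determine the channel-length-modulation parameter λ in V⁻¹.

With V_GS fixed, I_D ∝ (1 + λ V_DS) in saturation, so I_D2/I_D1 = (1 + λ V_DS2)/(1 + λ V_DS1).
10.5/9.48 = 1.108 = (1 + 5.29 λ)/(1 + 3.98 λ).
Solving: λ (I_D1 V_DS2 − I_D2 V_DS1) = I_D2 − I_D1, so λ = (10.5 − 9.48) / (9.48 × 5.29 − 10.5 × 3.98) = 1.02 / 8.36 = 0.122 V⁻¹.

λ = 0.122 V⁻¹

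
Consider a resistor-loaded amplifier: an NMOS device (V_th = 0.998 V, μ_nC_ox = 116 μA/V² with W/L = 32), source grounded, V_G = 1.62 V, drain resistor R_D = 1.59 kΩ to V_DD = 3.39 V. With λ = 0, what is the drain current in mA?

V_GS = V_G = 1.62 V, so V_ov = 1.62 − 0.998 = 0.622 V.
k_n = μ_nC_ox · (W/L) = 3.712 mA/V².
Assume saturation: I_D = ½ k_n V_ov² = 0.5 × 3.712 × 0.622² = 0.718 mA, giving V_DS = V_DD − I_D R_D = 3.39 − 0.718 × 1.59 = 2.25 V.
V_DS = 2.25 V ≥ V_ov = 0.622 V, confirming saturation.

I_D = 0.718 mA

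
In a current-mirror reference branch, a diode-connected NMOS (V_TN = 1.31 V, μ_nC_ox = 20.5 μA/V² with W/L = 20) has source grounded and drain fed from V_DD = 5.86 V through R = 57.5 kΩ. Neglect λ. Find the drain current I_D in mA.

I_D = 0.0690 mA

With gate tied to drain, V_GS = V_DS ≥ V_GS − V_TN, so the device is in saturation.
k_n = μ_nC_ox · (W/L) = 0.41 mA/V².
KCL at the drain: ½ k_n (V_GS − V_TN)² = (V_DD − V_GS)/R.
Let x = V_GS − 1.31. Then 11.8 x² + x − 4.55 = 0, giving x = 0.58 V (positive root), so V_GS = 1.89 V.
I_D = (V_DD − V_GS)/R = (5.86 − 1.89) / 57.5 = 0.069 mA.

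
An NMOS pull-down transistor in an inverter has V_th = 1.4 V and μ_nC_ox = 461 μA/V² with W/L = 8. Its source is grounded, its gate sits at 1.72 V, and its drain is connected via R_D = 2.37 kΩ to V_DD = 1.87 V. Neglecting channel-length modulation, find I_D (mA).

V_GS = V_G = 1.72 V, so V_ov = 1.72 − 1.4 = 0.32 V.
k_n = μ_nC_ox · (W/L) = 3.688 mA/V².
Assume saturation: I_D = ½ k_n V_ov² = 0.5 × 3.688 × 0.32² = 0.189 mA, giving V_DS = V_DD − I_D R_D = 1.87 − 0.189 × 2.37 = 1.42 V.
V_DS = 1.42 V ≥ V_ov = 0.32 V, confirming saturation.

I_D = 0.189 mA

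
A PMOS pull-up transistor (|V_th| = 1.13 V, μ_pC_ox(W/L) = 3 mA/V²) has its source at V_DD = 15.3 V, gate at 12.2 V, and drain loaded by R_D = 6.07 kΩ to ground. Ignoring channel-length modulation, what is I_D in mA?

V_SG = V_DD − V_G = 15.3 − 12.2 = 3.1 V, so V_ov = 3.1 − 1.13 = 1.97 V.
Assume saturation: I_D = ½ k_p V_ov² = 0.5 × 3 × 1.97² = 5.82 mA, giving V_SD = V_DD − I_D R_D = 15.3 − 5.82 × 6.07 = -20 V.
But -20 V < V_ov = 1.97 V, so the device is actually in triode.
In triode I_D = k_p[V_ov V_SD − ½ V_SD²] and I_D = (V_DD − V_SD)/R_D. Equating: 9.11 V_SD² − 36.87 V_SD + 15.3 = 0, giving V_SD = 0.469 V (the root below V_ov).
I_D = (15.3 − 0.469) / 6.07 = 2.44 mA.

I_D = 2.44 mA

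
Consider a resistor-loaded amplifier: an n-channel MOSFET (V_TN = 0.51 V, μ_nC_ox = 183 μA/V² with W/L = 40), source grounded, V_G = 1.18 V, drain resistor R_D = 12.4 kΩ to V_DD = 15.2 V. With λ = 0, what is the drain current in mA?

I_D = 1.20 mA

V_GS = V_G = 1.18 V, so V_ov = 1.18 − 0.51 = 0.67 V.
k_n = μ_nC_ox · (W/L) = 7.32 mA/V².
Assume saturation: I_D = ½ k_n V_ov² = 0.5 × 7.32 × 0.67² = 1.64 mA, giving V_DS = V_DD − I_D R_D = 15.2 − 1.64 × 12.4 = -5.17 V.
But -5.17 V < V_ov = 0.67 V, so the device is actually in triode.
In triode I_D = k_n[V_ov V_DS − ½ V_DS²] and I_D = (V_DD − V_DS)/R_D. Equating: 45.4 V_DS² − 61.81 V_DS + 15.2 = 0, giving V_DS = 0.322 V (the root below V_ov).
I_D = (15.2 − 0.322) / 12.4 = 1.2 mA.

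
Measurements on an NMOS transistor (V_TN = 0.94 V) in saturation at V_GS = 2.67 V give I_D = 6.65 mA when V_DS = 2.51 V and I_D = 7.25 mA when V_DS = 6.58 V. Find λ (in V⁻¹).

λ = 0.0235 V⁻¹

With V_GS fixed, I_D ∝ (1 + λ V_DS) in saturation, so I_D2/I_D1 = (1 + λ V_DS2)/(1 + λ V_DS1).
7.25/6.65 = 1.09 = (1 + 6.58 λ)/(1 + 2.51 λ).
Solving: λ (I_D1 V_DS2 − I_D2 V_DS1) = I_D2 − I_D1, so λ = (7.25 − 6.65) / (6.65 × 6.58 − 7.25 × 2.51) = 0.6 / 25.6 = 0.0235 V⁻¹.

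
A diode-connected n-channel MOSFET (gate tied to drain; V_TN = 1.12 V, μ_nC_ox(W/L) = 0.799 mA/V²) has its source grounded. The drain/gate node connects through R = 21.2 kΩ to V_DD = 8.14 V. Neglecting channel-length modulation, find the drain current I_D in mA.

I_D = 0.291 mA

With gate tied to drain, V_GS = V_DS ≥ V_GS − V_TN, so the device is in saturation.
KCL at the drain: ½ k_n (V_GS − V_TN)² = (V_DD − V_GS)/R.
Let x = V_GS − 1.12. Then 8.47 x² + x − 7.02 = 0, giving x = 0.853 V (positive root), so V_GS = 1.97 V.
I_D = (V_DD − V_GS)/R = (8.14 − 1.97) / 21.2 = 0.291 mA.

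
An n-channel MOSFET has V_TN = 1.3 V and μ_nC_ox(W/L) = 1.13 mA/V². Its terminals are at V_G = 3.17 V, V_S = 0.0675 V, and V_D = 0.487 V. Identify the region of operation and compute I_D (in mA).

Triode; I_D = 0.755 mA

V_GS = V_G − V_S = 3.17 − 0.0675 = 3.1 V; V_DS = V_D − V_S = 0.487 − 0.0675 = 0.419 V.
V_ov = V_GS − V_TN = 3.1 − 1.3 = 1.8 V.
Since V_DS = 0.419 V < V_ov = 1.8 V, the device is in the triode region.
I_D = k_n [V_ov · V_DS − ½ V_DS²] = 1.13 × [1.8 × 0.419 − 0.5 × 0.419²] = 0.755 mA.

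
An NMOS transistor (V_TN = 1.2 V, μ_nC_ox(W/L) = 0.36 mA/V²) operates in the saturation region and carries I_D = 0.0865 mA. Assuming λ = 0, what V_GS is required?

In saturation I_D = ½ k_n (V_GS − V_TN)², so V_GS − V_TN = √(2 I_D / k_n) = √(2 × 0.0865 / 0.36) = 0.693 V.
V_GS = 1.2 + 0.693 = 1.89 V.

V_GS = 1.89 V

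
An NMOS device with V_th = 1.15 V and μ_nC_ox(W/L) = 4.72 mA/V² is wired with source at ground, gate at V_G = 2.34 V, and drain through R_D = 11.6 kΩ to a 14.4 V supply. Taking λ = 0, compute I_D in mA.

I_D = 1.22 mA

V_GS = V_G = 2.34 V, so V_ov = 2.34 − 1.15 = 1.19 V.
Assume saturation: I_D = ½ k_n V_ov² = 0.5 × 4.72 × 1.19² = 3.34 mA, giving V_DS = V_DD − I_D R_D = 14.4 − 3.34 × 11.6 = -24.4 V.
But -24.4 V < V_ov = 1.19 V, so the device is actually in triode.
In triode I_D = k_n[V_ov V_DS − ½ V_DS²] and I_D = (V_DD − V_DS)/R_D. Equating: 27.4 V_DS² − 66.15 V_DS + 14.4 = 0, giving V_DS = 0.242 V (the root below V_ov).
I_D = (14.4 − 0.242) / 11.6 = 1.22 mA.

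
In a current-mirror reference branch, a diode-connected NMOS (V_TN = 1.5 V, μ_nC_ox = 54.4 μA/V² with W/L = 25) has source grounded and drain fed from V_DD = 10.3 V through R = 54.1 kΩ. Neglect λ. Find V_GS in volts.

With gate tied to drain, V_GS = V_DS ≥ V_GS − V_TN, so the device is in saturation.
k_n = μ_nC_ox · (W/L) = 1.36 mA/V².
KCL at the drain: ½ k_n (V_GS − V_TN)² = (V_DD − V_GS)/R.
Let x = V_GS − 1.5. Then 36.8 x² + x − 8.8 = 0, giving x = 0.476 V (positive root), so V_GS = 1.98 V.
I_D = (V_DD − V_GS)/R = (10.3 − 1.98) / 54.1 = 0.154 mA.

V_GS = 1.98 V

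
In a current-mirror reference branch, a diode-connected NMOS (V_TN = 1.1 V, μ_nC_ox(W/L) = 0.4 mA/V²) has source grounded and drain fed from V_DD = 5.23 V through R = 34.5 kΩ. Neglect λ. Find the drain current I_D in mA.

With gate tied to drain, V_GS = V_DS ≥ V_GS − V_TN, so the device is in saturation.
KCL at the drain: ½ k_n (V_GS − V_TN)² = (V_DD − V_GS)/R.
Let x = V_GS − 1.1. Then 6.9 x² + x − 4.13 = 0, giving x = 0.705 V (positive root), so V_GS = 1.8 V.
I_D = (V_DD − V_GS)/R = (5.23 − 1.8) / 34.5 = 0.0993 mA.

I_D = 0.0993 mA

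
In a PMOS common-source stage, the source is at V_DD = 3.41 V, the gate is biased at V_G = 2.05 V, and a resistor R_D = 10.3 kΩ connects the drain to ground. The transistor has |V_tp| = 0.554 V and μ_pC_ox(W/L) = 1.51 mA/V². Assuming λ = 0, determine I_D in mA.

V_SG = V_DD − V_G = 3.41 − 2.05 = 1.36 V, so V_ov = 1.36 − 0.554 = 0.806 V.
Assume saturation: I_D = ½ k_p V_ov² = 0.5 × 1.51 × 0.806² = 0.49 mA, giving V_SD = V_DD − I_D R_D = 3.41 − 0.49 × 10.3 = -1.64 V.
But -1.64 V < V_ov = 0.806 V, so the device is actually in triode.
In triode I_D = k_p[V_ov V_SD − ½ V_SD²] and I_D = (V_DD − V_SD)/R_D. Equating: 7.78 V_SD² − 13.54 V_SD + 3.41 = 0, giving V_SD = 0.306 V (the root below V_ov).
I_D = (3.41 − 0.306) / 10.3 = 0.301 mA.

I_D = 0.301 mA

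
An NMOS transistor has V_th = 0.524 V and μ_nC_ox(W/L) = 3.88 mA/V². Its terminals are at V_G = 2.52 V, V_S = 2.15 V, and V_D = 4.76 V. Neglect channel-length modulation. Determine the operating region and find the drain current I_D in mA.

V_GS = V_G − V_S = 2.52 − 2.15 = 0.37 V; V_DS = V_D − V_S = 4.76 − 2.15 = 2.61 V.
V_GS = 0.37 V < V_th = 0.524 V, so the transistor is in cutoff.

Cutoff; I_D = 0 mA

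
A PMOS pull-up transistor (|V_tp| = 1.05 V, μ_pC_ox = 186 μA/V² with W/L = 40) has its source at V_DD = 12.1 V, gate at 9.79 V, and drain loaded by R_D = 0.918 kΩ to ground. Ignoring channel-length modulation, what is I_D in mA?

V_SG = V_DD − V_G = 12.1 − 9.79 = 2.31 V, so V_ov = 2.31 − 1.05 = 1.26 V.
k_p = μ_pC_ox · (W/L) = 7.44 mA/V².
Assume saturation: I_D = ½ k_p V_ov² = 0.5 × 7.44 × 1.26² = 5.91 mA, giving V_SD = V_DD − I_D R_D = 12.1 − 5.91 × 0.918 = 6.68 V.
V_SD = 6.68 V ≥ V_ov = 1.26 V, confirming saturation.

I_D = 5.91 mA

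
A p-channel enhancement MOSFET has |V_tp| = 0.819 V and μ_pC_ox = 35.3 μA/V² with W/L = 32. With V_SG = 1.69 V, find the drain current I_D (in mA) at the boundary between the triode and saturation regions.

I_D = 0.428 mA

At the boundary V_SD = V_ov = V_SG − |V_tp| = 1.69 − 0.819 = 0.871 V.
k_p = μ_pC_ox · (W/L) = 1.13 mA/V².
I_D = ½ k_p V_ov² = 0.5 × 1.13 × 0.871² = 0.428 mA.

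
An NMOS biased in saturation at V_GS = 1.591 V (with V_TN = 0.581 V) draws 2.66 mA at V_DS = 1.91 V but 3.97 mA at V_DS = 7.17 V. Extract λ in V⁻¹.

With V_GS fixed, I_D ∝ (1 + λ V_DS) in saturation, so I_D2/I_D1 = (1 + λ V_DS2)/(1 + λ V_DS1).
3.97/2.66 = 1.492 = (1 + 7.17 λ)/(1 + 1.91 λ).
Solving: λ (I_D1 V_DS2 − I_D2 V_DS1) = I_D2 − I_D1, so λ = (3.97 − 2.66) / (2.66 × 7.17 − 3.97 × 1.91) = 1.31 / 11.5 = 0.114 V⁻¹.

λ = 0.114 V⁻¹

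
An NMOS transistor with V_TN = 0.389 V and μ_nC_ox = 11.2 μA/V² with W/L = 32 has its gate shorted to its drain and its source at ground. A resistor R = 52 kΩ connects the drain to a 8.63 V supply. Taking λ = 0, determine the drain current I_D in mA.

I_D = 0.141 mA

With gate tied to drain, V_GS = V_DS ≥ V_GS − V_TN, so the device is in saturation.
k_n = μ_nC_ox · (W/L) = 0.3584 mA/V².
KCL at the drain: ½ k_n (V_GS − V_TN)² = (V_DD − V_GS)/R.
Let x = V_GS − 0.389. Then 9.32 x² + x − 8.241 = 0, giving x = 0.888 V (positive root), so V_GS = 1.28 V.
I_D = (V_DD − V_GS)/R = (8.63 − 1.28) / 52 = 0.141 mA.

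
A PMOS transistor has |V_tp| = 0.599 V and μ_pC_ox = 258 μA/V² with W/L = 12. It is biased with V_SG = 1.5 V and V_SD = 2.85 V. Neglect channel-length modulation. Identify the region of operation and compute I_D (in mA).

Saturation; I_D = 1.26 mA

k_p = μ_pC_ox · (W/L) = 3.096 mA/V².
V_ov = V_SG − |V_tp| = 1.5 − 0.599 = 0.901 V.
Since V_SD = 2.85 V ≥ V_ov = 0.901 V, the device is in saturation.
I_D = ½ k_p V_ov² = 0.5 × 3.096 × 0.901² = 1.26 mA.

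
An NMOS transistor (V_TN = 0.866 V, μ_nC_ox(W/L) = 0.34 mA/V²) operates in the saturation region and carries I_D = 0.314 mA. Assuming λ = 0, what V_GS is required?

V_GS = 2.23 V

In saturation I_D = ½ k_n (V_GS − V_TN)², so V_GS − V_TN = √(2 I_D / k_n) = √(2 × 0.314 / 0.34) = 1.36 V.
V_GS = 0.866 + 1.36 = 2.23 V.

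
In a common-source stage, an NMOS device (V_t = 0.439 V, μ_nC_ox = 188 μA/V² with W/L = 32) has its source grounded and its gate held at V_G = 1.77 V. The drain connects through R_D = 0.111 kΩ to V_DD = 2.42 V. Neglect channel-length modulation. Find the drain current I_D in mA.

V_GS = V_G = 1.77 V, so V_ov = 1.77 − 0.439 = 1.33 V.
k_n = μ_nC_ox · (W/L) = 6.016 mA/V².
Assume saturation: I_D = ½ k_n V_ov² = 0.5 × 6.016 × 1.33² = 5.33 mA, giving V_DS = V_DD − I_D R_D = 2.42 − 5.33 × 0.111 = 1.83 V.
V_DS = 1.83 V ≥ V_ov = 1.33 V, confirming saturation.

I_D = 5.33 mA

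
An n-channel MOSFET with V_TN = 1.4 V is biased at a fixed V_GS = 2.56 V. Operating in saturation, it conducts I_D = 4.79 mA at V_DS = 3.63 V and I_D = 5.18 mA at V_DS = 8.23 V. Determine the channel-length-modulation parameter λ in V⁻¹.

λ = 0.0189 V⁻¹

With V_GS fixed, I_D ∝ (1 + λ V_DS) in saturation, so I_D2/I_D1 = (1 + λ V_DS2)/(1 + λ V_DS1).
5.18/4.79 = 1.081 = (1 + 8.23 λ)/(1 + 3.63 λ).
Solving: λ (I_D1 V_DS2 − I_D2 V_DS1) = I_D2 − I_D1, so λ = (5.18 − 4.79) / (4.79 × 8.23 − 5.18 × 3.63) = 0.39 / 20.6 = 0.0189 V⁻¹.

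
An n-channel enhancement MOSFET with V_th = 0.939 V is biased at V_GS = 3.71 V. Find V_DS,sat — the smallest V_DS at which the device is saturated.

V_DS,sat = 2.77 V

The boundary between triode and saturation is V_DS = V_GS − V_th = V_ov.
V_ov = 3.71 − 0.939 = 2.77 V.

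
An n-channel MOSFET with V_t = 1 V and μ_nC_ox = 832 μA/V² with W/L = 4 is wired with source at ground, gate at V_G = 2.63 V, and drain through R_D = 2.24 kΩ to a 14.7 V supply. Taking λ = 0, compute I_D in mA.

V_GS = V_G = 2.63 V, so V_ov = 2.63 − 1 = 1.63 V.
k_n = μ_nC_ox · (W/L) = 3.328 mA/V².
Assume saturation: I_D = ½ k_n V_ov² = 0.5 × 3.328 × 1.63² = 4.42 mA, giving V_DS = V_DD − I_D R_D = 14.7 − 4.42 × 2.24 = 4.8 V.
V_DS = 4.8 V ≥ V_ov = 1.63 V, confirming saturation.

I_D = 4.42 mA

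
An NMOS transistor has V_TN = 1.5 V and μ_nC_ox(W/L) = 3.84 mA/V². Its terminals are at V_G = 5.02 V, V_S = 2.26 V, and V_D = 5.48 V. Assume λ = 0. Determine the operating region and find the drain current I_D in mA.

V_GS = V_G − V_S = 5.02 − 2.26 = 2.76 V; V_DS = V_D − V_S = 5.48 − 2.26 = 3.22 V.
V_ov = V_GS − V_TN = 2.76 − 1.5 = 1.26 V.
Since V_DS = 3.22 V ≥ V_ov = 1.26 V, the device is in saturation.
I_D = ½ k_n V_ov² = 0.5 × 3.84 × 1.26² = 3.05 mA.

Saturation; I_D = 3.05 mA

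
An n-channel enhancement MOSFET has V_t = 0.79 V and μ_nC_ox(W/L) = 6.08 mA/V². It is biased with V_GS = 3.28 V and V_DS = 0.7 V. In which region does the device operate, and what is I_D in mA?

Triode; I_D = 9.11 mA

V_ov = V_GS − V_t = 3.28 − 0.79 = 2.49 V.
Since V_DS = 0.7 V < V_ov = 2.49 V, the device is in the triode region.
I_D = k_n [V_ov · V_DS − ½ V_DS²] = 6.08 × [2.49 × 0.7 − 0.5 × 0.7²] = 9.11 mA.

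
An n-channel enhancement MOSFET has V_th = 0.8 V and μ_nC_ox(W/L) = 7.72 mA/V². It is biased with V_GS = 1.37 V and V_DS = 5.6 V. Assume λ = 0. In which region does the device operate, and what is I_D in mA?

Saturation; I_D = 1.25 mA

V_ov = V_GS − V_th = 1.37 − 0.8 = 0.57 V.
Since V_DS = 5.6 V ≥ V_ov = 0.57 V, the device is in saturation.
I_D = ½ k_n V_ov² = 0.5 × 7.72 × 0.57² = 1.25 mA.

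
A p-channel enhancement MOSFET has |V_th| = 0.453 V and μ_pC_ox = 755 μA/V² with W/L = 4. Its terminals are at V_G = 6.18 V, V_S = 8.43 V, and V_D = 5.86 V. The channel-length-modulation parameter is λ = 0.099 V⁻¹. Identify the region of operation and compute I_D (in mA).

Saturation; I_D = 6.12 mA

V_SG = V_S − V_G = 8.43 − 6.18 = 2.25 V; V_SD = V_S − V_D = 8.43 − 5.86 = 2.57 V.
k_p = μ_pC_ox · (W/L) = 3.02 mA/V².
V_ov = V_SG − |V_th| = 2.25 − 0.453 = 1.8 V.
Since V_SD = 2.57 V ≥ V_ov = 1.8 V, the device is in saturation.
I_D = ½ k_p V_ov² (1 + λ V_SD) = 0.5 × 3.02 × 1.8² × (1 + 0.099 × 2.57) = 6.12 mA.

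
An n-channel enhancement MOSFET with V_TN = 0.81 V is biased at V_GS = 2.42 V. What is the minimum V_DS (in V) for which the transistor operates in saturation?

The boundary between triode and saturation is V_DS = V_GS − V_TN = V_ov.
V_ov = 2.42 − 0.81 = 1.61 V.

V_DS,sat = 1.61 V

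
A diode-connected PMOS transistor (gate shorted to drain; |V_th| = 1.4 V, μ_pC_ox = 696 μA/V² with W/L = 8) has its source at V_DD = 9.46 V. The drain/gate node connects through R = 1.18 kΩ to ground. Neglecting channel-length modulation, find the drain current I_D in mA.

With gate tied to drain, V_SG = V_SD ≥ V_SG − |V_th|, so the device is in saturation.
k_p = μ_pC_ox · (W/L) = 5.568 mA/V².
KCL at the drain: ½ k_p (V_SG − |V_th|)² = (V_DD − V_SG)/R.
Let x = V_SG − 1.4. Then 3.29 x² + x − 8.06 = 0, giving x = 1.42 V (positive root), so V_SG = 2.82 V.
I_D = (V_DD − V_SG)/R = (9.46 − 2.82) / 1.18 = 5.63 mA.

I_D = 5.63 mA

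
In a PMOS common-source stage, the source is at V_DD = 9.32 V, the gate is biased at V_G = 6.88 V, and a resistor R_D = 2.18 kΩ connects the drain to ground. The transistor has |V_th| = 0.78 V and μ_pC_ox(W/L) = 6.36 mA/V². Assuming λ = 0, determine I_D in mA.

V_SG = V_DD − V_G = 9.32 − 6.88 = 2.44 V, so V_ov = 2.44 − 0.78 = 1.66 V.
Assume saturation: I_D = ½ k_p V_ov² = 0.5 × 6.36 × 1.66² = 8.76 mA, giving V_SD = V_DD − I_D R_D = 9.32 − 8.76 × 2.18 = -9.78 V.
But -9.78 V < V_ov = 1.66 V, so the device is actually in triode.
In triode I_D = k_p[V_ov V_SD − ½ V_SD²] and I_D = (V_DD − V_SD)/R_D. Equating: 6.93 V_SD² − 24.02 V_SD + 9.32 = 0, giving V_SD = 0.445 V (the root below V_ov).
I_D = (9.32 − 0.445) / 2.18 = 4.07 mA.

I_D = 4.07 mA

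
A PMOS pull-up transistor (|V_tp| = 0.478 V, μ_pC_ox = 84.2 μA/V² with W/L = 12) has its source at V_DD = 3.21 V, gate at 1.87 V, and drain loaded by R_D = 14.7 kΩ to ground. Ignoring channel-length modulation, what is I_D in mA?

I_D = 0.200 mA

V_SG = V_DD − V_G = 3.21 − 1.87 = 1.34 V, so V_ov = 1.34 − 0.478 = 0.862 V.
k_p = μ_pC_ox · (W/L) = 1.01 mA/V².
Assume saturation: I_D = ½ k_p V_ov² = 0.5 × 1.01 × 0.862² = 0.375 mA, giving V_SD = V_DD − I_D R_D = 3.21 − 0.375 × 14.7 = -2.31 V.
But -2.31 V < V_ov = 0.862 V, so the device is actually in triode.
In triode I_D = k_p[V_ov V_SD − ½ V_SD²] and I_D = (V_DD − V_SD)/R_D. Equating: 7.43 V_SD² − 13.8 V_SD + 3.21 = 0, giving V_SD = 0.273 V (the root below V_ov).
I_D = (3.21 − 0.273) / 14.7 = 0.2 mA.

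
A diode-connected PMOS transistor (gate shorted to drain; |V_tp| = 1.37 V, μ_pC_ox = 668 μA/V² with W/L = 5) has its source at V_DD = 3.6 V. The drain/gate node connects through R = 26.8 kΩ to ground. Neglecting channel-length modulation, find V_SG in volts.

V_SG = 1.58 V

With gate tied to drain, V_SG = V_SD ≥ V_SG − |V_tp|, so the device is in saturation.
k_p = μ_pC_ox · (W/L) = 3.34 mA/V².
KCL at the drain: ½ k_p (V_SG − |V_tp|)² = (V_DD − V_SG)/R.
Let x = V_SG − 1.37. Then 44.8 x² + x − 2.23 = 0, giving x = 0.212 V (positive root), so V_SG = 1.58 V.
I_D = (V_DD − V_SG)/R = (3.6 − 1.58) / 26.8 = 0.0753 mA.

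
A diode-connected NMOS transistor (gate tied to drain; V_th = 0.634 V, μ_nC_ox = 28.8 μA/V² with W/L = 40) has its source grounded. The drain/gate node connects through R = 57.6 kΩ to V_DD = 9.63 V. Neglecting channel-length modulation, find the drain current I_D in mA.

I_D = 0.147 mA

With gate tied to drain, V_GS = V_DS ≥ V_GS − V_th, so the device is in saturation.
k_n = μ_nC_ox · (W/L) = 1.152 mA/V².
KCL at the drain: ½ k_n (V_GS − V_th)² = (V_DD − V_GS)/R.
Let x = V_GS − 0.634. Then 33.2 x² + x − 8.996 = 0, giving x = 0.506 V (positive root), so V_GS = 1.14 V.
I_D = (V_DD − V_GS)/R = (9.63 − 1.14) / 57.6 = 0.147 mA.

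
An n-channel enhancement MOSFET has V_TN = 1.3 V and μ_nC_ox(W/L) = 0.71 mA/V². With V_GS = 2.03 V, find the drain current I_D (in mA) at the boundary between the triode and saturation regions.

I_D = 0.189 mA

At the boundary V_DS = V_ov = V_GS − V_TN = 2.03 − 1.3 = 0.73 V.
I_D = ½ k_n V_ov² = 0.5 × 0.71 × 0.73² = 0.189 mA.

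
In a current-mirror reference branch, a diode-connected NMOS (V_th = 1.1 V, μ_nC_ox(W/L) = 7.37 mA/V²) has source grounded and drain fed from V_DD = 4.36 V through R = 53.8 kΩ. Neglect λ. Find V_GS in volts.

With gate tied to drain, V_GS = V_DS ≥ V_GS − V_th, so the device is in saturation.
KCL at the drain: ½ k_n (V_GS − V_th)² = (V_DD − V_GS)/R.
Let x = V_GS − 1.1. Then 198 x² + x − 3.26 = 0, giving x = 0.126 V (positive root), so V_GS = 1.23 V.
I_D = (V_DD − V_GS)/R = (4.36 − 1.23) / 53.8 = 0.0583 mA.

V_GS = 1.23 V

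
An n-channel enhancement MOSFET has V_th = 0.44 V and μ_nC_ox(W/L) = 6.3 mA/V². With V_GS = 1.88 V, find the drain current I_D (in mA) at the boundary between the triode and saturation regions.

I_D = 6.53 mA

At the boundary V_DS = V_ov = V_GS − V_th = 1.88 − 0.44 = 1.44 V.
I_D = ½ k_n V_ov² = 0.5 × 6.3 × 1.44² = 6.53 mA.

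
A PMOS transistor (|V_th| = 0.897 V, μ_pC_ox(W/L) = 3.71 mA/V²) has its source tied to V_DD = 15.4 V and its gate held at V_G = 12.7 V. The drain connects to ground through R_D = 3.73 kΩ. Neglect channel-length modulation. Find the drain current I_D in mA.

I_D = 3.93 mA

V_SG = V_DD − V_G = 15.4 − 12.7 = 2.7 V, so V_ov = 2.7 − 0.897 = 1.8 V.
Assume saturation: I_D = ½ k_p V_ov² = 0.5 × 3.71 × 1.8² = 6.03 mA, giving V_SD = V_DD − I_D R_D = 15.4 − 6.03 × 3.73 = -7.09 V.
But -7.09 V < V_ov = 1.8 V, so the device is actually in triode.
In triode I_D = k_p[V_ov V_SD − ½ V_SD²] and I_D = (V_DD − V_SD)/R_D. Equating: 6.92 V_SD² − 25.95 V_SD + 15.4 = 0, giving V_SD = 0.739 V (the root below V_ov).
I_D = (15.4 − 0.739) / 3.73 = 3.93 mA.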